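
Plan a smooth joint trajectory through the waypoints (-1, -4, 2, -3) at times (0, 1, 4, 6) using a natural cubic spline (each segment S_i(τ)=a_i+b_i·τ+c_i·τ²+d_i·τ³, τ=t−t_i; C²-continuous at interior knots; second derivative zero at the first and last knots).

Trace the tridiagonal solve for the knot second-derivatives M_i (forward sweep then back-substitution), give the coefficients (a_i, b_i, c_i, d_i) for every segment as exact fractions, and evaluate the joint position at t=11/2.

Δ: Δ0=-3, Δ1=2, Δ2=-5/2
row 1: diag=8, rhs=30; c'=3/8, d'=15/4
row 2: denom=10−3·3/8=71/8; d'=(-27−3·15/4)/(71/8)=-306/71
back: M2=-306/71
back: M1=15/4−3/8·-306/71=381/71
M: M0=0, M1=381/71, M2=-306/71, M3=0
seg 0: a=-1, c=M0/2=0, d=(M1−M0)/(6·1)=127/142, b=Δ0−h0·(2M0+M1)/6=-553/142
seg 1: a=-4, c=M1/2=381/142, d=(M2−M1)/(6·3)=-229/426, b=Δ1−h1·(2M1+M2)/6=-86/71
seg 2: a=2, c=M2/2=-153/71, d=(M3−M2)/(6·2)=51/142, b=Δ2−h2·(2M2+M3)/6=53/142
t_q=11/2 → seg 2, τ=3/2; S=2+53/142·τ+-153/71·τ²+51/142·τ³=-1223/1136

  seg 0: a=-1 b=-553/142 c=0 d=127/142
  seg 1: a=-4 b=-86/71 c=381/142 d=-229/426
  seg 2: a=2 b=53/142 c=-153/71 d=51/142
S(11/2) = -1223/1136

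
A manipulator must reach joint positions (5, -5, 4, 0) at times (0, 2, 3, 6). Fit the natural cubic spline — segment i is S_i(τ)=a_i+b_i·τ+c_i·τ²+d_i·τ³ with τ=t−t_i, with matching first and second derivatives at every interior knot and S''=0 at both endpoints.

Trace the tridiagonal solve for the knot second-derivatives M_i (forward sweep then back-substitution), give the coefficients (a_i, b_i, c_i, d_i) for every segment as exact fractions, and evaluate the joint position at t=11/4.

Δ: Δ0=-5, Δ1=9, Δ2=-4/3
row 1: diag=6, rhs=84; c'=1/6, d'=14
row 2: denom=8−1·1/6=47/6; d'=(-62−1·14)/(47/6)=-456/47
back: M2=-456/47
back: M1=14−1/6·-456/47=734/47
M: M0=0, M1=734/47, M2=-456/47, M3=0
seg 0: a=5, c=M0/2=0, d=(M1−M0)/(6·2)=367/282, b=Δ0−h0·(2M0+M1)/6=-1439/141
seg 1: a=-5, c=M1/2=367/47, d=(M2−M1)/(6·1)=-595/141, b=Δ1−h1·(2M1+M2)/6=763/141
seg 2: a=4, c=M2/2=-228/47, d=(M3−M2)/(6·3)=76/141, b=Δ2−h2·(2M2+M3)/6=1180/141
t_q=11/4 → seg 1, τ=3/4; S=-5+763/141·τ+367/47·τ²+-595/141·τ³=5025/3008

  seg 0: a=5 b=-1439/141 c=0 d=367/282
  seg 1: a=-5 b=763/141 c=367/47 d=-595/141
  seg 2: a=4 b=1180/141 c=-228/47 d=76/141
S(11/4) = 5025/3008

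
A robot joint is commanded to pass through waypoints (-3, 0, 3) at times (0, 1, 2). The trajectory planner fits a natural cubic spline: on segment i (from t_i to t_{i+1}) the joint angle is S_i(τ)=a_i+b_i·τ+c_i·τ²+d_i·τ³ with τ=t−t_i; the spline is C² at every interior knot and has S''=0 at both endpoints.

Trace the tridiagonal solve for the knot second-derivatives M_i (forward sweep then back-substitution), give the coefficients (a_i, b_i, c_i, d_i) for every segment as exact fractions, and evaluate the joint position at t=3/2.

Δ: Δ0=3, Δ1=3
row 1: diag=4, rhs=0; c'=1/4, d'=0
back: M1=0
M: M0=0, M1=0, M2=0
seg 0: a=-3, c=M0/2=0, d=(M1−M0)/(6·1)=0, b=Δ0−h0·(2M0+M1)/6=3
seg 1: a=0, c=M1/2=0, d=(M2−M1)/(6·1)=0, b=Δ1−h1·(2M1+M2)/6=3
t_q=3/2 → seg 1, τ=1/2; S=0+3·τ+0·τ²+0·τ³=3/2

  seg 0: a=-3 b=3 c=0 d=0
  seg 1: a=0 b=3 c=0 d=0
S(3/2) = 3/2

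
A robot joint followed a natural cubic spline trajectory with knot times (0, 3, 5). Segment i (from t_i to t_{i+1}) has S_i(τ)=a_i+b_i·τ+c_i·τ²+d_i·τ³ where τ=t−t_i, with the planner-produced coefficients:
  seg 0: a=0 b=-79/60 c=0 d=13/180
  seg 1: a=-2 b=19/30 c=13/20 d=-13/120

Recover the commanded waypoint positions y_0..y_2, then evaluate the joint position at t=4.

y_0 = S_0(0) = a_0 = 0
y_1 = S_1(0) = a_1 = -2
y_2 = S_1(2) = 1
t_q=4 is in segment 1 (τ=1); S_1(τ)=-33/40

y_0=0 y_1=-2 y_2=1
S(4) = -33/40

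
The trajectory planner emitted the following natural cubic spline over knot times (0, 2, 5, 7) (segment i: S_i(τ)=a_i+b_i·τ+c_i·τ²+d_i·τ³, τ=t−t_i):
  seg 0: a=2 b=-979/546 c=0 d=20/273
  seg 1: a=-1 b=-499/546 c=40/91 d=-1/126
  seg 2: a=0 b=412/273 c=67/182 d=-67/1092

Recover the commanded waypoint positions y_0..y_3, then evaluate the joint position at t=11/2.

y_0 = S_0(0) = a_0 = 2
y_1 = S_1(0) = a_1 = -1
y_2 = S_2(0) = a_2 = 0
y_3 = S_2(2) = 4
t_q=11/2 is in segment 2 (τ=1/2); S_2(τ)=349/416

y_0=2 y_1=-1 y_2=0 y_3=4
S(11/2) = 349/416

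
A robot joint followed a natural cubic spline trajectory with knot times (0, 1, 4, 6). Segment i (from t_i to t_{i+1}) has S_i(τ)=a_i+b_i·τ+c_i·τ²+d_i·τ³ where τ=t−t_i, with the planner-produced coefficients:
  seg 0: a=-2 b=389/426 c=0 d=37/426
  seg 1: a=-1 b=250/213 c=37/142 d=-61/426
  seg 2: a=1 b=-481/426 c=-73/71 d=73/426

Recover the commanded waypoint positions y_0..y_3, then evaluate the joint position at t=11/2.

y_0 = S_0(0) = a_0 = -2
y_1 = S_1(0) = a_1 = -1
y_2 = S_2(0) = a_2 = 1
y_3 = S_2(2) = -4
t_q=11/2 is in segment 2 (τ=3/2); S_2(τ)=-2759/1136

y_0=-2 y_1=-1 y_2=1 y_3=-4
S(11/2) = -2759/1136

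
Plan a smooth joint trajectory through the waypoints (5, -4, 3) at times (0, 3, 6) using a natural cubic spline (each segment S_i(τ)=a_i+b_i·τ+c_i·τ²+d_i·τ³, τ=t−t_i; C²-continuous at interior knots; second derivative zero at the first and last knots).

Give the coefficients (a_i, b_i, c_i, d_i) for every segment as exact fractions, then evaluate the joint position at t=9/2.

Δ: Δ0=-3, Δ1=7/3
row 1: diag=12, rhs=32; c'=1/4, d'=8/3
back: M1=8/3
M: M0=0, M1=8/3, M2=0
seg 0: a=5, c=M0/2=0, d=(M1−M0)/(6·3)=4/27, b=Δ0−h0·(2M0+M1)/6=-13/3
seg 1: a=-4, c=M1/2=4/3, d=(M2−M1)/(6·3)=-4/27, b=Δ1−h1·(2M1+M2)/6=-1/3
t_q=9/2 → seg 1, τ=3/2; S=-4+-1/3·τ+4/3·τ²+-4/27·τ³=-2

  seg 0: a=5 b=-13/3 c=0 d=4/27
  seg 1: a=-4 b=-1/3 c=4/3 d=-4/27
S(9/2) = -2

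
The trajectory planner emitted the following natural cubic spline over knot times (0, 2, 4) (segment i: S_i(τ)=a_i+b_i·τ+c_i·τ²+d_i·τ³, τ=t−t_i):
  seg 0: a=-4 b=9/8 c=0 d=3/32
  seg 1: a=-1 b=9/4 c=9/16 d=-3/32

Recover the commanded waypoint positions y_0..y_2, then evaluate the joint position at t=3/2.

y_0=-4 y_1=-1 y_2=5
S(3/2) = -511/256

y_0 = S_0(0) = a_0 = -4
y_1 = S_1(0) = a_1 = -1
y_2 = S_1(2) = 5
t_q=3/2 is in segment 0 (τ=3/2); S_0(τ)=-511/256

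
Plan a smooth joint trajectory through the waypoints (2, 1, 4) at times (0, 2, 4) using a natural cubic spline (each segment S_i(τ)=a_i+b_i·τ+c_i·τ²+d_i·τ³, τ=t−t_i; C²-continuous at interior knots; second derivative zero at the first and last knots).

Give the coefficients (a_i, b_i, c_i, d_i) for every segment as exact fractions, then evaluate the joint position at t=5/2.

  seg 0: a=2 b=-1 c=0 d=1/8
  seg 1: a=1 b=1/2 c=3/4 d=-1/8
S(5/2) = 91/64

Δ: Δ0=-1/2, Δ1=3/2
row 1: diag=8, rhs=12; c'=1/4, d'=3/2
back: M1=3/2
M: M0=0, M1=3/2, M2=0
seg 0: a=2, c=M0/2=0, d=(M1−M0)/(6·2)=1/8, b=Δ0−h0·(2M0+M1)/6=-1
seg 1: a=1, c=M1/2=3/4, d=(M2−M1)/(6·2)=-1/8, b=Δ1−h1·(2M1+M2)/6=1/2
t_q=5/2 → seg 1, τ=1/2; S=1+1/2·τ+3/4·τ²+-1/8·τ³=91/64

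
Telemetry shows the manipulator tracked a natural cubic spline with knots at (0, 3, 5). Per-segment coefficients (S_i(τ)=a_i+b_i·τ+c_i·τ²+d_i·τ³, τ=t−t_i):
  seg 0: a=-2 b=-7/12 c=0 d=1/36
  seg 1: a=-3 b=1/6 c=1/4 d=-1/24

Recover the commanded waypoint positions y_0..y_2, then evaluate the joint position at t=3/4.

y_0 = S_0(0) = a_0 = -2
y_1 = S_1(0) = a_1 = -3
y_2 = S_1(2) = -2
t_q=3/4 is in segment 0 (τ=3/4); S_0(τ)=-621/256

y_0=-2 y_1=-3 y_2=-2
S(3/4) = -621/256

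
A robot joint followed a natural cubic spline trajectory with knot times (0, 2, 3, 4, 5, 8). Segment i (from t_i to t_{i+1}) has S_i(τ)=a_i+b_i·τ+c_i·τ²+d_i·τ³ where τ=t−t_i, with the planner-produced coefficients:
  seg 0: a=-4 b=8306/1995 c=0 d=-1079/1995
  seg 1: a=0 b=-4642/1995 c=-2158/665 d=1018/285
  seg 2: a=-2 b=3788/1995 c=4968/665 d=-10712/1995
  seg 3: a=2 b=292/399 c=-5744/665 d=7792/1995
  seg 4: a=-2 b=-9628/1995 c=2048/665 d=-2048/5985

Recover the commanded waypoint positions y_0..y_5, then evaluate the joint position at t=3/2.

y_0=-4 y_1=0 y_2=-2 y_3=2 y_4=-2 y_5=2
S(3/2) = 319/760

y_0 = S_0(0) = a_0 = -4
y_1 = S_1(0) = a_1 = 0
y_2 = S_2(0) = a_2 = -2
y_3 = S_3(0) = a_3 = 2
y_4 = S_4(0) = a_4 = -2
y_5 = S_4(3) = 2
t_q=3/2 is in segment 0 (τ=3/2); S_0(τ)=319/760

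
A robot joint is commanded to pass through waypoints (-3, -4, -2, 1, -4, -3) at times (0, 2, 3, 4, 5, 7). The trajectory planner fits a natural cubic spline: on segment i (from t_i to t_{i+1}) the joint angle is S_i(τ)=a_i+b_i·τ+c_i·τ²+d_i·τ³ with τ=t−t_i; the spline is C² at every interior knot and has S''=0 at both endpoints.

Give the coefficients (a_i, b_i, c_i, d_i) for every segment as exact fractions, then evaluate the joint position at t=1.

Δ: Δ0=-1/2, Δ1=2, Δ2=3, Δ3=-5, Δ4=1/2
row 1: diag=6, rhs=15; c'=1/6, d'=5/2
row 2: denom=4−1·1/6=23/6; d'=(6−1·5/2)/(23/6)=21/23
row 3: denom=4−1·6/23=86/23; d'=(-48−1·21/23)/(86/23)=-1125/86
row 4: denom=6−1·23/86=493/86; d'=(33−1·-1125/86)/(493/86)=3963/493
back: M4=3963/493
back: M3=-1125/86−23/86·3963/493=-7509/493
back: M2=21/23−6/23·-7509/493=2409/493
back: M1=5/2−1/6·2409/493=831/493
M: M0=0, M1=831/493, M2=2409/493, M3=-7509/493, M4=3963/493, M5=0
seg 0: a=-3, c=M0/2=0, d=(M1−M0)/(6·2)=277/1972, b=Δ0−h0·(2M0+M1)/6=-1047/986
seg 1: a=-4, c=M1/2=831/986, d=(M2−M1)/(6·1)=263/493, b=Δ1−h1·(2M1+M2)/6=615/986
seg 2: a=-2, c=M2/2=2409/986, d=(M3−M2)/(6·1)=-57/17, b=Δ2−h2·(2M2+M3)/6=3855/986
seg 3: a=1, c=M3/2=-7509/986, d=(M4−M3)/(6·1)=1912/493, b=Δ3−h3·(2M3+M4)/6=-1245/986
seg 4: a=-4, c=M4/2=3963/986, d=(M5−M4)/(6·2)=-1321/1972, b=Δ4−h4·(2M4+M5)/6=-4791/986
t_q=1 → seg 0, τ=1; S=-3+-1047/986·τ+0·τ²+277/1972·τ³=-7733/1972

  seg 0: a=-3 b=-1047/986 c=0 d=277/1972
  seg 1: a=-4 b=615/986 c=831/986 d=263/493
  seg 2: a=-2 b=3855/986 c=2409/986 d=-57/17
  seg 3: a=1 b=-1245/986 c=-7509/986 d=1912/493
  seg 4: a=-4 b=-4791/986 c=3963/986 d=-1321/1972
S(1) = -7733/1972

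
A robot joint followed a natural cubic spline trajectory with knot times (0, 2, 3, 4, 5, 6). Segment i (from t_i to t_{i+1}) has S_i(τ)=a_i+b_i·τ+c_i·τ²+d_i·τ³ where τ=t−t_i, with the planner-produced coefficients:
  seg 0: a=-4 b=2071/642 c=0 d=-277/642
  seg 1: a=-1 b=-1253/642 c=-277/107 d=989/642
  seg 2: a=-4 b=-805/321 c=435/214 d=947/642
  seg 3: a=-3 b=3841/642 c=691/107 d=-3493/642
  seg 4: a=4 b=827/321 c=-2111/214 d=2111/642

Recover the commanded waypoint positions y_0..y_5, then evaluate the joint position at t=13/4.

y_0 = S_0(0) = a_0 = -4
y_1 = S_1(0) = a_1 = -1
y_2 = S_2(0) = a_2 = -4
y_3 = S_3(0) = a_3 = -3
y_4 = S_4(0) = a_4 = 4
y_5 = S_4(1) = 0
t_q=13/4 is in segment 2 (τ=1/4); S_2(τ)=-61315/13696

y_0=-4 y_1=-1 y_2=-4 y_3=-3 y_4=4 y_5=0
S(13/4) = -61315/13696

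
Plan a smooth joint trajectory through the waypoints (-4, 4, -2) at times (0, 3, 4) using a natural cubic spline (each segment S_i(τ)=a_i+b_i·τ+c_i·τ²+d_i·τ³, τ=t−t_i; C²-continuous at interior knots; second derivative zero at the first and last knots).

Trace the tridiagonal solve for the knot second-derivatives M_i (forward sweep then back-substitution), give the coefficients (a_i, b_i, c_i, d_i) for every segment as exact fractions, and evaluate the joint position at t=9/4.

Δ: Δ0=8/3, Δ1=-6
row 1: diag=8, rhs=-52; c'=1/8, d'=-13/2
back: M1=-13/2
M: M0=0, M1=-13/2, M2=0
seg 0: a=-4, c=M0/2=0, d=(M1−M0)/(6·3)=-13/36, b=Δ0−h0·(2M0+M1)/6=71/12
seg 1: a=4, c=M1/2=-13/4, d=(M2−M1)/(6·1)=13/12, b=Δ1−h1·(2M1+M2)/6=-23/6
t_q=9/4 → seg 0, τ=9/4; S=-4+71/12·τ+0·τ²+-13/36·τ³=1331/256

  seg 0: a=-4 b=71/12 c=0 d=-13/36
  seg 1: a=4 b=-23/6 c=-13/4 d=13/12
S(9/4) = 1331/256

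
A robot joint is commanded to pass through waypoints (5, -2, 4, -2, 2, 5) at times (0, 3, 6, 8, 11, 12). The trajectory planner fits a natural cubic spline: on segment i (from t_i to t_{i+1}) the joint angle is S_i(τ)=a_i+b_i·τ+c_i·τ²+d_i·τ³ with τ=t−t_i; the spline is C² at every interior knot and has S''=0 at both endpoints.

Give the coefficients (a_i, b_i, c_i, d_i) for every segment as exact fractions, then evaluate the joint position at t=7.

Δ: Δ0=-7/3, Δ1=2, Δ2=-3, Δ3=4/3, Δ4=3
row 1: diag=12, rhs=26; c'=1/4, d'=13/6
row 2: denom=10−3·1/4=37/4; d'=(-30−3·13/6)/(37/4)=-146/37
row 3: denom=10−2·8/37=354/37; d'=(26−2·-146/37)/(354/37)=209/59
row 4: denom=8−3·37/118=833/118; d'=(10−3·209/59)/(833/118)=-74/833
back: M4=-74/833
back: M3=209/59−37/118·-74/833=2974/833
back: M2=-146/37−8/37·2974/833=-3930/833
back: M1=13/6−1/4·-3930/833=8362/2499
M: M0=0, M1=8362/2499, M2=-3930/833, M3=2974/833, M4=-74/833, M5=0
seg 0: a=5, c=M0/2=0, d=(M1−M0)/(6·3)=4181/22491, b=Δ0−h0·(2M0+M1)/6=-10012/2499
seg 1: a=-2, c=M1/2=4181/2499, d=(M2−M1)/(6·3)=-10076/22491, b=Δ1−h1·(2M1+M2)/6=2531/2499
seg 2: a=4, c=M2/2=-1965/833, d=(M3−M2)/(6·2)=1726/2499, b=Δ2−h2·(2M2+M3)/6=-373/357
seg 3: a=-2, c=M3/2=1487/833, d=(M4−M3)/(6·3)=-508/2499, b=Δ3−h3·(2M3+M4)/6=-5479/2499
seg 4: a=2, c=M4/2=-37/833, d=(M5−M4)/(6·1)=37/2499, b=Δ4−h4·(2M4+M5)/6=7571/2499
t_q=7 → seg 2, τ=1; S=4+-373/357·τ+-1965/833·τ²+1726/2499·τ³=1072/833

  seg 0: a=5 b=-10012/2499 c=0 d=4181/22491
  seg 1: a=-2 b=2531/2499 c=4181/2499 d=-10076/22491
  seg 2: a=4 b=-373/357 c=-1965/833 d=1726/2499
  seg 3: a=-2 b=-5479/2499 c=1487/833 d=-508/2499
  seg 4: a=2 b=7571/2499 c=-37/833 d=37/2499
S(7) = 1072/833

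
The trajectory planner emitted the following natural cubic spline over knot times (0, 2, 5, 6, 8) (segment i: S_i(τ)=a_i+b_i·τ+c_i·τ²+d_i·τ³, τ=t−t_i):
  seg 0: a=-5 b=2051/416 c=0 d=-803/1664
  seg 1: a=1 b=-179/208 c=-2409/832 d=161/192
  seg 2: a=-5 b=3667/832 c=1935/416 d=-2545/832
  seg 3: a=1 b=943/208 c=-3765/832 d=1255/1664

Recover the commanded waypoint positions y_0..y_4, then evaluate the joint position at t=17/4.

y_0=-5 y_1=1 y_2=-5 y_3=1 y_4=-2
S(17/4) = -321773/53248

y_0 = S_0(0) = a_0 = -5
y_1 = S_1(0) = a_1 = 1
y_2 = S_2(0) = a_2 = -5
y_3 = S_3(0) = a_3 = 1
y_4 = S_3(2) = -2
t_q=17/4 is in segment 1 (τ=9/4); S_1(τ)=-321773/53248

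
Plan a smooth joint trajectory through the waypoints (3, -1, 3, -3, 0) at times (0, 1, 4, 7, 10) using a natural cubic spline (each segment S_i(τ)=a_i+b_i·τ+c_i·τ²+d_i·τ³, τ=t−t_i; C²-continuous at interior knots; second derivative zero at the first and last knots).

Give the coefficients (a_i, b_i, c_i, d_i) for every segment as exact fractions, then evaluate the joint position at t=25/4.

Δ: Δ0=-4, Δ1=4/3, Δ2=-2, Δ3=1
row 1: diag=8, rhs=32; c'=3/8, d'=4
row 2: denom=12−3·3/8=87/8; d'=(-20−3·4)/(87/8)=-256/87
row 3: denom=12−3·8/29=324/29; d'=(18−3·-256/87)/(324/29)=389/162
back: M3=389/162
back: M2=-256/87−8/29·389/162=-292/81
back: M1=4−3/8·-292/81=289/54
M: M0=0, M1=289/54, M2=-292/81, M3=389/162, M4=0
seg 0: a=3, c=M0/2=0, d=(M1−M0)/(6·1)=289/324, b=Δ0−h0·(2M0+M1)/6=-1585/324
seg 1: a=-1, c=M1/2=289/108, d=(M2−M1)/(6·3)=-1451/2916, b=Δ1−h1·(2M1+M2)/6=-359/162
seg 2: a=3, c=M2/2=-146/81, d=(M3−M2)/(6·3)=973/2916, b=Δ2−h2·(2M2+M3)/6=131/324
seg 3: a=-3, c=M3/2=389/324, d=(M4−M3)/(6·3)=-389/2916, b=Δ3−h3·(2M3+M4)/6=-227/162
t_q=25/4 → seg 2, τ=9/4; S=3+131/324·τ+-146/81·τ²+973/2916·τ³=-3259/2304

  seg 0: a=3 b=-1585/324 c=0 d=289/324
  seg 1: a=-1 b=-359/162 c=289/108 d=-1451/2916
  seg 2: a=3 b=131/324 c=-146/81 d=973/2916
  seg 3: a=-3 b=-227/162 c=389/324 d=-389/2916
S(25/4) = -3259/2304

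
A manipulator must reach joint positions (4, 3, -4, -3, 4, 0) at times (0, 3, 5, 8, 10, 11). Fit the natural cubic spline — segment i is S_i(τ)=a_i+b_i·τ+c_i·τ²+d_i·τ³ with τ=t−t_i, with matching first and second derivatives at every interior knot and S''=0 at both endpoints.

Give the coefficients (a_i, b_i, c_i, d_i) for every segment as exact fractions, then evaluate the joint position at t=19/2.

  seg 0: a=4 b=3871/4836 c=0 d=-5483/43524
  seg 1: a=3 b=-6289/2418 c=-5483/4836 d=1103/3224
  seg 2: a=-4 b=-3664/1209 c=1111/1209 d=734/10881
  seg 3: a=-3 b=5204/1209 c=615/403 d=-9325/9672
  seg 4: a=4 b=-2807/2418 c=-6865/1612 d=6865/4836
S(19/2) = 93787/25792

Δ: Δ0=-1/3, Δ1=-7/2, Δ2=1/3, Δ3=7/2, Δ4=-4
row 1: diag=10, rhs=-19; c'=1/5, d'=-19/10
row 2: denom=10−2·1/5=48/5; d'=(23−2·-19/10)/(48/5)=67/24
row 3: denom=10−3·5/16=145/16; d'=(19−3·67/24)/(145/16)=34/29
row 4: denom=6−2·32/145=806/145; d'=(-45−2·34/29)/(806/145)=-6865/806
back: M4=-6865/806
back: M3=34/29−32/145·-6865/806=1230/403
back: M2=67/24−5/16·1230/403=2222/1209
back: M1=-19/10−1/5·2222/1209=-5483/2418
M: M0=0, M1=-5483/2418, M2=2222/1209, M3=1230/403, M4=-6865/806, M5=0
seg 0: a=4, c=M0/2=0, d=(M1−M0)/(6·3)=-5483/43524, b=Δ0−h0·(2M0+M1)/6=3871/4836
seg 1: a=3, c=M1/2=-5483/4836, d=(M2−M1)/(6·2)=1103/3224, b=Δ1−h1·(2M1+M2)/6=-6289/2418
seg 2: a=-4, c=M2/2=1111/1209, d=(M3−M2)/(6·3)=734/10881, b=Δ2−h2·(2M2+M3)/6=-3664/1209
seg 3: a=-3, c=M3/2=615/403, d=(M4−M3)/(6·2)=-9325/9672, b=Δ3−h3·(2M3+M4)/6=5204/1209
seg 4: a=4, c=M4/2=-6865/1612, d=(M5−M4)/(6·1)=6865/4836, b=Δ4−h4·(2M4+M5)/6=-2807/2418
t_q=19/2 → seg 3, τ=3/2; S=-3+5204/1209·τ+615/403·τ²+-9325/9672·τ³=93787/25792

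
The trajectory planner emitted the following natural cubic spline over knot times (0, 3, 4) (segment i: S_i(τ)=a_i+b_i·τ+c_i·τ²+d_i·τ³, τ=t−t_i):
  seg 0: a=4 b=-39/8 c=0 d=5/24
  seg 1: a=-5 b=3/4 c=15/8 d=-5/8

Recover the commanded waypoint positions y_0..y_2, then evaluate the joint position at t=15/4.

y_0 = S_0(0) = a_0 = 4
y_1 = S_1(0) = a_1 = -5
y_2 = S_1(1) = -3
t_q=15/4 is in segment 1 (τ=3/4); S_1(τ)=-1867/512

y_0=4 y_1=-5 y_2=-3
S(15/4) = -1867/512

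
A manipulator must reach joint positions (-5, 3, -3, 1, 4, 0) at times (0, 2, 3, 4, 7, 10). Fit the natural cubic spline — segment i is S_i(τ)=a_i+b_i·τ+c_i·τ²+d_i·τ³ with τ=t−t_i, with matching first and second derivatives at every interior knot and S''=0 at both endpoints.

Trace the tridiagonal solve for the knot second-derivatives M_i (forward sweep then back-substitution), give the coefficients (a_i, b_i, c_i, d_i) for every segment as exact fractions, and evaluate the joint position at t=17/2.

  seg 0: a=-5 b=16234/1929 c=0 d=-4259/3858
  seg 1: a=3 b=-9320/1929 c=-4259/643 d=10523/1929
  seg 2: a=-3 b=-3305/1929 c=6264/643 d=-7771/1929
  seg 3: a=1 b=10966/1929 c=-1507/643 d=4526/17361
  seg 4: a=4 b=-2582/1929 c=5/1929 d=-5/17361
S(17/2) = 10273/5144

Δ: Δ0=4, Δ1=-6, Δ2=4, Δ3=1, Δ4=-4/3
row 1: diag=6, rhs=-60; c'=1/6, d'=-10
row 2: denom=4−1·1/6=23/6; d'=(60−1·-10)/(23/6)=420/23
row 3: denom=8−1·6/23=178/23; d'=(-18−1·420/23)/(178/23)=-417/89
row 4: denom=12−3·69/178=1929/178; d'=(-14−3·-417/89)/(1929/178)=10/1929
back: M4=10/1929
back: M3=-417/89−69/178·10/1929=-3014/643
back: M2=420/23−6/23·-3014/643=12528/643
back: M1=-10−1/6·12528/643=-8518/643
M: M0=0, M1=-8518/643, M2=12528/643, M3=-3014/643, M4=10/1929, M5=0
seg 0: a=-5, c=M0/2=0, d=(M1−M0)/(6·2)=-4259/3858, b=Δ0−h0·(2M0+M1)/6=16234/1929
seg 1: a=3, c=M1/2=-4259/643, d=(M2−M1)/(6·1)=10523/1929, b=Δ1−h1·(2M1+M2)/6=-9320/1929
seg 2: a=-3, c=M2/2=6264/643, d=(M3−M2)/(6·1)=-7771/1929, b=Δ2−h2·(2M2+M3)/6=-3305/1929
seg 3: a=1, c=M3/2=-1507/643, d=(M4−M3)/(6·3)=4526/17361, b=Δ3−h3·(2M3+M4)/6=10966/1929
seg 4: a=4, c=M4/2=5/1929, d=(M5−M4)/(6·3)=-5/17361, b=Δ4−h4·(2M4+M5)/6=-2582/1929
t_q=17/2 → seg 4, τ=3/2; S=4+-2582/1929·τ+5/1929·τ²+-5/17361·τ³=10273/5144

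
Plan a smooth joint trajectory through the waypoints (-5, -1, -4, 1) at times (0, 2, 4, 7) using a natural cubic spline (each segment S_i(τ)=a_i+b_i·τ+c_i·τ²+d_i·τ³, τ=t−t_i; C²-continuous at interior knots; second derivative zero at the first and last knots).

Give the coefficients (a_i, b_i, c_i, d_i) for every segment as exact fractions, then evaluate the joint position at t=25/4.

Δ: Δ0=2, Δ1=-3/2, Δ2=5/3
row 1: diag=8, rhs=-21; c'=1/4, d'=-21/8
row 2: denom=10−2·1/4=19/2; d'=(19−2·-21/8)/(19/2)=97/38
back: M2=97/38
back: M1=-21/8−1/4·97/38=-62/19
M: M0=0, M1=-62/19, M2=97/38, M3=0
seg 0: a=-5, c=M0/2=0, d=(M1−M0)/(6·2)=-31/114, b=Δ0−h0·(2M0+M1)/6=176/57
seg 1: a=-1, c=M1/2=-31/19, d=(M2−M1)/(6·2)=221/456, b=Δ1−h1·(2M1+M2)/6=-10/57
seg 2: a=-4, c=M2/2=97/76, d=(M3−M2)/(6·3)=-97/684, b=Δ2−h2·(2M2+M3)/6=-101/114
t_q=25/4 → seg 2, τ=9/4; S=-4+-101/114·τ+97/76·τ²+-97/684·τ³=-5581/4864

  seg 0: a=-5 b=176/57 c=0 d=-31/114
  seg 1: a=-1 b=-10/57 c=-31/19 d=221/456
  seg 2: a=-4 b=-101/114 c=97/76 d=-97/684
S(25/4) = -5581/4864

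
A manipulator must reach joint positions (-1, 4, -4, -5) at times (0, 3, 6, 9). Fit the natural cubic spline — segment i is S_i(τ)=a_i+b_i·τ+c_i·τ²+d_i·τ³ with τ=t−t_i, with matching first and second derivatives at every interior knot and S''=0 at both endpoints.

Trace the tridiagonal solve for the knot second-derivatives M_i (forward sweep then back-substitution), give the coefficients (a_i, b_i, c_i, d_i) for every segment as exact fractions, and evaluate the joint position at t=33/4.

Δ: Δ0=5/3, Δ1=-8/3, Δ2=-1/3
row 1: diag=12, rhs=-26; c'=1/4, d'=-13/6
row 2: denom=12−3·1/4=45/4; d'=(14−3·-13/6)/(45/4)=82/45
back: M2=82/45
back: M1=-13/6−1/4·82/45=-118/45
M: M0=0, M1=-118/45, M2=82/45, M3=0
seg 0: a=-1, c=M0/2=0, d=(M1−M0)/(6·3)=-59/405, b=Δ0−h0·(2M0+M1)/6=134/45
seg 1: a=4, c=M1/2=-59/45, d=(M2−M1)/(6·3)=20/81, b=Δ1−h1·(2M1+M2)/6=-43/45
seg 2: a=-4, c=M2/2=41/45, d=(M3−M2)/(6·3)=-41/405, b=Δ2−h2·(2M2+M3)/6=-97/45
t_q=33/4 → seg 2, τ=9/4; S=-4+-97/45·τ+41/45·τ²+-41/405·τ³=-345/64

  seg 0: a=-1 b=134/45 c=0 d=-59/405
  seg 1: a=4 b=-43/45 c=-59/45 d=20/81
  seg 2: a=-4 b=-97/45 c=41/45 d=-41/405
S(33/4) = -345/64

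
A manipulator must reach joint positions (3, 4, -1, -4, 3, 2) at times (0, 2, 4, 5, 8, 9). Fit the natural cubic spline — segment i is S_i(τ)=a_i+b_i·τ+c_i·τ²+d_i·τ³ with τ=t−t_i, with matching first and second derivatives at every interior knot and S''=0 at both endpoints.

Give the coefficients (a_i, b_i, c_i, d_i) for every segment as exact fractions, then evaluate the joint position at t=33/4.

  seg 0: a=3 b=2092/1767 c=0 d=-2417/14136
  seg 1: a=4 b=-3067/3534 c=-2417/2356 d=1483/14136
  seg 2: a=-1 b=-6560/1767 c=-467/1178 d=3919/3534
  seg 3: a=-4 b=-4165/3534 c=1726/589 d=-691/1178
  seg 4: a=3 b=1000/1767 c=-2767/1178 d=2767/3534
S(33/4) = 226697/75392

Δ: Δ0=1/2, Δ1=-5/2, Δ2=-3, Δ3=7/3, Δ4=-1
row 1: diag=8, rhs=-18; c'=1/4, d'=-9/4
row 2: denom=6−2·1/4=11/2; d'=(-3−2·-9/4)/(11/2)=3/11
row 3: denom=8−1·2/11=86/11; d'=(32−1·3/11)/(86/11)=349/86
row 4: denom=8−3·33/86=589/86; d'=(-20−3·349/86)/(589/86)=-2767/589
back: M4=-2767/589
back: M3=349/86−33/86·-2767/589=3452/589
back: M2=3/11−2/11·3452/589=-467/589
back: M1=-9/4−1/4·-467/589=-2417/1178
M: M0=0, M1=-2417/1178, M2=-467/589, M3=3452/589, M4=-2767/589, M5=0
seg 0: a=3, c=M0/2=0, d=(M1−M0)/(6·2)=-2417/14136, b=Δ0−h0·(2M0+M1)/6=2092/1767
seg 1: a=4, c=M1/2=-2417/2356, d=(M2−M1)/(6·2)=1483/14136, b=Δ1−h1·(2M1+M2)/6=-3067/3534
seg 2: a=-1, c=M2/2=-467/1178, d=(M3−M2)/(6·1)=3919/3534, b=Δ2−h2·(2M2+M3)/6=-6560/1767
seg 3: a=-4, c=M3/2=1726/589, d=(M4−M3)/(6·3)=-691/1178, b=Δ3−h3·(2M3+M4)/6=-4165/3534
seg 4: a=3, c=M4/2=-2767/1178, d=(M5−M4)/(6·1)=2767/3534, b=Δ4−h4·(2M4+M5)/6=1000/1767
t_q=33/4 → seg 4, τ=1/4; S=3+1000/1767·τ+-2767/1178·τ²+2767/3534·τ³=226697/75392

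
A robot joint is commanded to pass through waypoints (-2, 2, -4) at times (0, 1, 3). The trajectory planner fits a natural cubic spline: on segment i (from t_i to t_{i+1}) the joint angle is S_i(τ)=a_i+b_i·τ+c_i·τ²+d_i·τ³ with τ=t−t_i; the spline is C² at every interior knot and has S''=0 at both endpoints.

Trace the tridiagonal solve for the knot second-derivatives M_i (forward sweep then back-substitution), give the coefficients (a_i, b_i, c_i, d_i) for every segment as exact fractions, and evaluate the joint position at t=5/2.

  seg 0: a=-2 b=31/6 c=0 d=-7/6
  seg 1: a=2 b=5/3 c=-7/2 d=7/12
S(5/2) = -45/32

Δ: Δ0=4, Δ1=-3
row 1: diag=6, rhs=-42; c'=1/3, d'=-7
back: M1=-7
M: M0=0, M1=-7, M2=0
seg 0: a=-2, c=M0/2=0, d=(M1−M0)/(6·1)=-7/6, b=Δ0−h0·(2M0+M1)/6=31/6
seg 1: a=2, c=M1/2=-7/2, d=(M2−M1)/(6·2)=7/12, b=Δ1−h1·(2M1+M2)/6=5/3
t_q=5/2 → seg 1, τ=3/2; S=2+5/3·τ+-7/2·τ²+7/12·τ³=-45/32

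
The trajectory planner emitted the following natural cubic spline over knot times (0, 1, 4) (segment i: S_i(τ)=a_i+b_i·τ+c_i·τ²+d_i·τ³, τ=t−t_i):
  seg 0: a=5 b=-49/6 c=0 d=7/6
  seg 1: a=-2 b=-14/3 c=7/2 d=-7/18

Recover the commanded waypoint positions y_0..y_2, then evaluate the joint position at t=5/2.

y_0 = S_0(0) = a_0 = 5
y_1 = S_1(0) = a_1 = -2
y_2 = S_1(3) = 5
t_q=5/2 is in segment 1 (τ=3/2); S_1(τ)=-39/16

y_0=5 y_1=-2 y_2=5
S(5/2) = -39/16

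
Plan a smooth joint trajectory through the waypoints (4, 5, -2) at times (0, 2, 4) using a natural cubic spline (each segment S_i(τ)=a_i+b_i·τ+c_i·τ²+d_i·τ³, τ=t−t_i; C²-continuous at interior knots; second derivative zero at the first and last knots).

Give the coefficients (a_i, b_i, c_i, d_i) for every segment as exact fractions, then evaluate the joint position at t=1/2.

Δ: Δ0=1/2, Δ1=-7/2
row 1: diag=8, rhs=-24; c'=1/4, d'=-3
back: M1=-3
M: M0=0, M1=-3, M2=0
seg 0: a=4, c=M0/2=0, d=(M1−M0)/(6·2)=-1/4, b=Δ0−h0·(2M0+M1)/6=3/2
seg 1: a=5, c=M1/2=-3/2, d=(M2−M1)/(6·2)=1/4, b=Δ1−h1·(2M1+M2)/6=-3/2
t_q=1/2 → seg 0, τ=1/2; S=4+3/2·τ+0·τ²+-1/4·τ³=151/32

  seg 0: a=4 b=3/2 c=0 d=-1/4
  seg 1: a=5 b=-3/2 c=-3/2 d=1/4
S(1/2) = 151/32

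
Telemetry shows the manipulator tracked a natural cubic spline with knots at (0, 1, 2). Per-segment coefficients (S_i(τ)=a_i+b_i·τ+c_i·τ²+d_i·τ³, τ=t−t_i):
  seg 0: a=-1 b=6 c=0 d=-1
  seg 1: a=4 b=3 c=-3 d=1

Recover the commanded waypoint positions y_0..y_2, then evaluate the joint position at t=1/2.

y_0 = S_0(0) = a_0 = -1
y_1 = S_1(0) = a_1 = 4
y_2 = S_1(1) = 5
t_q=1/2 is in segment 0 (τ=1/2); S_0(τ)=15/8

y_0=-1 y_1=4 y_2=5
S(1/2) = 15/8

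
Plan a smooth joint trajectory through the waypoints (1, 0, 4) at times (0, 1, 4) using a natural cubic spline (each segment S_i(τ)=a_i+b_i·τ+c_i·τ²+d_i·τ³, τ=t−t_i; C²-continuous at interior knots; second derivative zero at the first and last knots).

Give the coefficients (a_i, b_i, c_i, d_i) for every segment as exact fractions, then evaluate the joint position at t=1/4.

Δ: Δ0=-1, Δ1=4/3
row 1: diag=8, rhs=14; c'=3/8, d'=7/4
back: M1=7/4
M: M0=0, M1=7/4, M2=0
seg 0: a=1, c=M0/2=0, d=(M1−M0)/(6·1)=7/24, b=Δ0−h0·(2M0+M1)/6=-31/24
seg 1: a=0, c=M1/2=7/8, d=(M2−M1)/(6·3)=-7/72, b=Δ1−h1·(2M1+M2)/6=-5/12
t_q=1/4 → seg 0, τ=1/4; S=1+-31/24·τ+0·τ²+7/24·τ³=349/512

  seg 0: a=1 b=-31/24 c=0 d=7/24
  seg 1: a=0 b=-5/12 c=7/8 d=-7/72
S(1/4) = 349/512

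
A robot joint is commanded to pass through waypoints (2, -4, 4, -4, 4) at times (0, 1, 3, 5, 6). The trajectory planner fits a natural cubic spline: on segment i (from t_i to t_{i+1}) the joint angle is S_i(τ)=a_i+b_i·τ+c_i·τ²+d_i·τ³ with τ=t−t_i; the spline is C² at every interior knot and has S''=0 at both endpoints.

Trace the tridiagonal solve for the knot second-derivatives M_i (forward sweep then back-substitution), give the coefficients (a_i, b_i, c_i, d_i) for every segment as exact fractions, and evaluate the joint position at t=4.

  seg 0: a=2 b=-253/30 c=0 d=73/30
  seg 1: a=-4 b=-17/15 c=73/10 d=-71/30
  seg 2: a=4 b=-1/3 c=-69/10 d=38/15
  seg 3: a=-4 b=37/15 c=83/10 d=-83/30
S(4) = -7/10

Δ: Δ0=-6, Δ1=4, Δ2=-4, Δ3=8
row 1: diag=6, rhs=60; c'=1/3, d'=10
row 2: denom=8−2·1/3=22/3; d'=(-48−2·10)/(22/3)=-102/11
row 3: denom=6−2·3/11=60/11; d'=(72−2·-102/11)/(60/11)=83/5
back: M3=83/5
back: M2=-102/11−3/11·83/5=-69/5
back: M1=10−1/3·-69/5=73/5
M: M0=0, M1=73/5, M2=-69/5, M3=83/5, M4=0
seg 0: a=2, c=M0/2=0, d=(M1−M0)/(6·1)=73/30, b=Δ0−h0·(2M0+M1)/6=-253/30
seg 1: a=-4, c=M1/2=73/10, d=(M2−M1)/(6·2)=-71/30, b=Δ1−h1·(2M1+M2)/6=-17/15
seg 2: a=4, c=M2/2=-69/10, d=(M3−M2)/(6·2)=38/15, b=Δ2−h2·(2M2+M3)/6=-1/3
seg 3: a=-4, c=M3/2=83/10, d=(M4−M3)/(6·1)=-83/30, b=Δ3−h3·(2M3+M4)/6=37/15
t_q=4 → seg 2, τ=1; S=4+-1/3·τ+-69/10·τ²+38/15·τ³=-7/10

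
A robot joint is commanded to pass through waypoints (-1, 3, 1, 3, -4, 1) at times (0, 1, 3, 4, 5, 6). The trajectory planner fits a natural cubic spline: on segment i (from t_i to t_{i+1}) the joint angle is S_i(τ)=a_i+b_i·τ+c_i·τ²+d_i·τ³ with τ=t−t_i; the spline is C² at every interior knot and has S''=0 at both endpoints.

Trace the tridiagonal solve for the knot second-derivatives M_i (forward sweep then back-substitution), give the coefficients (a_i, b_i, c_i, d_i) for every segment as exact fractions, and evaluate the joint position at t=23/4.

  seg 0: a=-1 b=305/57 c=0 d=-77/57
  seg 1: a=3 b=74/57 c=-77/19 d=331/228
  seg 2: a=1 b=143/57 c=177/38 d=-31/6
  seg 3: a=3 b=-419/114 c=-206/19 d=857/114
  seg 4: a=-4 b=-160/57 c=445/38 d=-445/114
S(23/4) = -2833/2432

Δ: Δ0=4, Δ1=-1, Δ2=2, Δ3=-7, Δ4=5
row 1: diag=6, rhs=-30; c'=1/3, d'=-5
row 2: denom=6−2·1/3=16/3; d'=(18−2·-5)/(16/3)=21/4
row 3: denom=4−1·3/16=61/16; d'=(-54−1·21/4)/(61/16)=-948/61
row 4: denom=4−1·16/61=228/61; d'=(72−1·-948/61)/(228/61)=445/19
back: M4=445/19
back: M3=-948/61−16/61·445/19=-412/19
back: M2=21/4−3/16·-412/19=177/19
back: M1=-5−1/3·177/19=-154/19
M: M0=0, M1=-154/19, M2=177/19, M3=-412/19, M4=445/19, M5=0
seg 0: a=-1, c=M0/2=0, d=(M1−M0)/(6·1)=-77/57, b=Δ0−h0·(2M0+M1)/6=305/57
seg 1: a=3, c=M1/2=-77/19, d=(M2−M1)/(6·2)=331/228, b=Δ1−h1·(2M1+M2)/6=74/57
seg 2: a=1, c=M2/2=177/38, d=(M3−M2)/(6·1)=-31/6, b=Δ2−h2·(2M2+M3)/6=143/57
seg 3: a=3, c=M3/2=-206/19, d=(M4−M3)/(6·1)=857/114, b=Δ3−h3·(2M3+M4)/6=-419/114
seg 4: a=-4, c=M4/2=445/38, d=(M5−M4)/(6·1)=-445/114, b=Δ4−h4·(2M4+M5)/6=-160/57
t_q=23/4 → seg 4, τ=3/4; S=-4+-160/57·τ+445/38·τ²+-445/114·τ³=-2833/2432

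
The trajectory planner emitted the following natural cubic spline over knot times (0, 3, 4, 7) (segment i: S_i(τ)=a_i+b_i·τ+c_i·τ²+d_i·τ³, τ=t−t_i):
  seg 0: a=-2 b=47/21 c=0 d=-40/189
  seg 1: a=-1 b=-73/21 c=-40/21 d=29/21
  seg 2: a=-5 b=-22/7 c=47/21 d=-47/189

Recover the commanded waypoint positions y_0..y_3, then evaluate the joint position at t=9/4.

y_0 = S_0(0) = a_0 = -2
y_1 = S_1(0) = a_1 = -1
y_2 = S_2(0) = a_2 = -5
y_3 = S_2(3) = -1
t_q=9/4 is in segment 0 (τ=9/4); S_0(τ)=5/8

y_0=-2 y_1=-1 y_2=-5 y_3=-1
S(9/4) = 5/8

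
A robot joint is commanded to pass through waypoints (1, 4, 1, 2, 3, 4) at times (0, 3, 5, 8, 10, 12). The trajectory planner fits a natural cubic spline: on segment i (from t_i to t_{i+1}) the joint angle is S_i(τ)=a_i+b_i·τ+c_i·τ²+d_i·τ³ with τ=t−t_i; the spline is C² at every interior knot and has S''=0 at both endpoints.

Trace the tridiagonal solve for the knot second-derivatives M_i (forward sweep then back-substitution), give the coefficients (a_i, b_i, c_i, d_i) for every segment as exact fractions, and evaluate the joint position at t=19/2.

  seg 0: a=1 b=3137/1644 c=0 d=-1493/14796
  seg 1: a=4 b=-671/822 c=-1493/1644 d=931/3288
  seg 2: a=1 b=-144/137 c=325/411 d=-406/3699
  seg 3: a=2 b=100/137 c=-27/137 d=45/1096
  seg 4: a=3 b=119/274 c=27/548 d=-9/1096
S(19/2) = 24463/8768

Δ: Δ0=1, Δ1=-3/2, Δ2=1/3, Δ3=1/2, Δ4=1/2
row 1: diag=10, rhs=-15; c'=1/5, d'=-3/2
row 2: denom=10−2·1/5=48/5; d'=(11−2·-3/2)/(48/5)=35/24
row 3: denom=10−3·5/16=145/16; d'=(1−3·35/24)/(145/16)=-54/145
row 4: denom=8−2·32/145=1096/145; d'=(0−2·-54/145)/(1096/145)=27/274
back: M4=27/274
back: M3=-54/145−32/145·27/274=-54/137
back: M2=35/24−5/16·-54/137=650/411
back: M1=-3/2−1/5·650/411=-1493/822
M: M0=0, M1=-1493/822, M2=650/411, M3=-54/137, M4=27/274, M5=0
seg 0: a=1, c=M0/2=0, d=(M1−M0)/(6·3)=-1493/14796, b=Δ0−h0·(2M0+M1)/6=3137/1644
seg 1: a=4, c=M1/2=-1493/1644, d=(M2−M1)/(6·2)=931/3288, b=Δ1−h1·(2M1+M2)/6=-671/822
seg 2: a=1, c=M2/2=325/411, d=(M3−M2)/(6·3)=-406/3699, b=Δ2−h2·(2M2+M3)/6=-144/137
seg 3: a=2, c=M3/2=-27/137, d=(M4−M3)/(6·2)=45/1096, b=Δ3−h3·(2M3+M4)/6=100/137
seg 4: a=3, c=M4/2=27/548, d=(M5−M4)/(6·2)=-9/1096, b=Δ4−h4·(2M4+M5)/6=119/274
t_q=19/2 → seg 3, τ=3/2; S=2+100/137·τ+-27/137·τ²+45/1096·τ³=24463/8768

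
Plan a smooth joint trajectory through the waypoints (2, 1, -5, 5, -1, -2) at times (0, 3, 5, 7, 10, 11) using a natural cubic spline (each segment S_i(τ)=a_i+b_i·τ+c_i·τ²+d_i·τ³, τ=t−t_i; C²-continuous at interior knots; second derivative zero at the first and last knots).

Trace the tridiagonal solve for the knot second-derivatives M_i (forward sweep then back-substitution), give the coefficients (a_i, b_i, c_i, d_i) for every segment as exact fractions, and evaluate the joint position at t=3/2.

  seg 0: a=2 b=1678/1269 c=0 d=-2101/11421
  seg 1: a=1 b=-4625/1269 c=-2101/1269 d=1255/1269
  seg 2: a=-5 b=677/423 c=5429/1269 d=-1636/1269
  seg 3: a=5 b=4115/1269 c=-4387/1269 d=6508/11421
  seg 4: a=-1 b=-2683/1269 c=707/423 d=-707/1269
S(3/2) = 3793/1128

Δ: Δ0=-1/3, Δ1=-3, Δ2=5, Δ3=-2, Δ4=-1
row 1: diag=10, rhs=-16; c'=1/5, d'=-8/5
row 2: denom=8−2·1/5=38/5; d'=(48−2·-8/5)/(38/5)=128/19
row 3: denom=10−2·5/19=180/19; d'=(-42−2·128/19)/(180/19)=-527/90
row 4: denom=8−3·19/60=141/20; d'=(6−3·-527/90)/(141/20)=1414/423
back: M4=1414/423
back: M3=-527/90−19/60·1414/423=-8774/1269
back: M2=128/19−5/19·-8774/1269=10858/1269
back: M1=-8/5−1/5·10858/1269=-4202/1269
M: M0=0, M1=-4202/1269, M2=10858/1269, M3=-8774/1269, M4=1414/423, M5=0
seg 0: a=2, c=M0/2=0, d=(M1−M0)/(6·3)=-2101/11421, b=Δ0−h0·(2M0+M1)/6=1678/1269
seg 1: a=1, c=M1/2=-2101/1269, d=(M2−M1)/(6·2)=1255/1269, b=Δ1−h1·(2M1+M2)/6=-4625/1269
seg 2: a=-5, c=M2/2=5429/1269, d=(M3−M2)/(6·2)=-1636/1269, b=Δ2−h2·(2M2+M3)/6=677/423
seg 3: a=5, c=M3/2=-4387/1269, d=(M4−M3)/(6·3)=6508/11421, b=Δ3−h3·(2M3+M4)/6=4115/1269
seg 4: a=-1, c=M4/2=707/423, d=(M5−M4)/(6·1)=-707/1269, b=Δ4−h4·(2M4+M5)/6=-2683/1269
t_q=3/2 → seg 0, τ=3/2; S=2+1678/1269·τ+0·τ²+-2101/11421·τ³=3793/1128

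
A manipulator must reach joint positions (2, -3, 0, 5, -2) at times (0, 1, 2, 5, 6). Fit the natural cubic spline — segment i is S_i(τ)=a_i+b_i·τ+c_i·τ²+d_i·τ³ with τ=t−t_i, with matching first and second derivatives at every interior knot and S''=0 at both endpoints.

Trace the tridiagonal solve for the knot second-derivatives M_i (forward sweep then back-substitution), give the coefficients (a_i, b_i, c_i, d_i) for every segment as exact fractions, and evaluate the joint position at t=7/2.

Δ: Δ0=-5, Δ1=3, Δ2=5/3, Δ3=-7
row 1: diag=4, rhs=48; c'=1/4, d'=12
row 2: denom=8−1·1/4=31/4; d'=(-8−1·12)/(31/4)=-80/31
row 3: denom=8−3·12/31=212/31; d'=(-52−3·-80/31)/(212/31)=-343/53
back: M3=-343/53
back: M2=-80/31−12/31·-343/53=-4/53
back: M1=12−1/4·-4/53=637/53
M: M0=0, M1=637/53, M2=-4/53, M3=-343/53, M4=0
seg 0: a=2, c=M0/2=0, d=(M1−M0)/(6·1)=637/318, b=Δ0−h0·(2M0+M1)/6=-2227/318
seg 1: a=-3, c=M1/2=637/106, d=(M2−M1)/(6·1)=-641/318, b=Δ1−h1·(2M1+M2)/6=-158/159
seg 2: a=0, c=M2/2=-2/53, d=(M3−M2)/(6·3)=-113/318, b=Δ2−h2·(2M2+M3)/6=1583/318
seg 3: a=5, c=M3/2=-343/106, d=(M4−M3)/(6·1)=343/318, b=Δ3−h3·(2M3+M4)/6=-770/159
t_q=7/2 → seg 2, τ=3/2; S=0+1583/318·τ+-2/53·τ²+-113/318·τ³=5243/848

  seg 0: a=2 b=-2227/318 c=0 d=637/318
  seg 1: a=-3 b=-158/159 c=637/106 d=-641/318
  seg 2: a=0 b=1583/318 c=-2/53 d=-113/318
  seg 3: a=5 b=-770/159 c=-343/106 d=343/318
S(7/2) = 5243/848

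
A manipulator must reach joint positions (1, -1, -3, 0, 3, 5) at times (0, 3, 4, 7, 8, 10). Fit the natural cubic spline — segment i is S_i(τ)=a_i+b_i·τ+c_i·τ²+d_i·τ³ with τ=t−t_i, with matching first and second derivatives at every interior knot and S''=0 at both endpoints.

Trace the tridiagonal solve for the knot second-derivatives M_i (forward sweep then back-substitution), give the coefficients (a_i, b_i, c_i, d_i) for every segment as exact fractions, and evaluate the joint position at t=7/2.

  seg 0: a=1 b=-101/2529 c=0 d=-1585/22761
  seg 1: a=-1 b=-4856/2529 c=-1585/2529 d=461/843
  seg 2: a=-3 b=-3877/2529 c=2564/2529 d=-1286/22761
  seg 3: a=0 b=7649/2529 c=142/281 d=-1340/2529
  seg 4: a=3 b=6185/2529 c=-914/843 d=457/2529
S(7/2) = -41443/20232

Δ: Δ0=-2/3, Δ1=-2, Δ2=1, Δ3=3, Δ4=1
row 1: diag=8, rhs=-8; c'=1/8, d'=-1
row 2: denom=8−1·1/8=63/8; d'=(18−1·-1)/(63/8)=152/63
row 3: denom=8−3·8/21=48/7; d'=(12−3·152/63)/(48/7)=25/36
row 4: denom=6−1·7/48=281/48; d'=(-12−1·25/36)/(281/48)=-1828/843
back: M4=-1828/843
back: M3=25/36−7/48·-1828/843=284/281
back: M2=152/63−8/21·284/281=5128/2529
back: M1=-1−1/8·5128/2529=-3170/2529
M: M0=0, M1=-3170/2529, M2=5128/2529, M3=284/281, M4=-1828/843, M5=0
seg 0: a=1, c=M0/2=0, d=(M1−M0)/(6·3)=-1585/22761, b=Δ0−h0·(2M0+M1)/6=-101/2529
seg 1: a=-1, c=M1/2=-1585/2529, d=(M2−M1)/(6·1)=461/843, b=Δ1−h1·(2M1+M2)/6=-4856/2529
seg 2: a=-3, c=M2/2=2564/2529, d=(M3−M2)/(6·3)=-1286/22761, b=Δ2−h2·(2M2+M3)/6=-3877/2529
seg 3: a=0, c=M3/2=142/281, d=(M4−M3)/(6·1)=-1340/2529, b=Δ3−h3·(2M3+M4)/6=7649/2529
seg 4: a=3, c=M4/2=-914/843, d=(M5−M4)/(6·2)=457/2529, b=Δ4−h4·(2M4+M5)/6=6185/2529
t_q=7/2 → seg 1, τ=1/2; S=-1+-4856/2529·τ+-1585/2529·τ²+461/843·τ³=-41443/20232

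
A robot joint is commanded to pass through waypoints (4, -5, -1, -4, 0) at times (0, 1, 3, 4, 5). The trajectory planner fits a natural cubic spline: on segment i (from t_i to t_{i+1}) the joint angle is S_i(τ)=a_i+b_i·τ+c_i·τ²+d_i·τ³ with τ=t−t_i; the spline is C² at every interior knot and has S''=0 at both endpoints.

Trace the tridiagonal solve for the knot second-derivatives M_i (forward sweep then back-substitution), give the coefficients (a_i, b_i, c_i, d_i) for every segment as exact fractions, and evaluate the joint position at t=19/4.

  seg 0: a=4 b=-1405/122 c=0 d=307/122
  seg 1: a=-5 b=-242/61 c=921/122 d=-557/244
  seg 2: a=-1 b=-71/61 c=-375/61 d=263/61
  seg 3: a=-4 b=-32/61 c=414/61 d=-138/61
S(19/4) = -2987/1952

Δ: Δ0=-9, Δ1=2, Δ2=-3, Δ3=4
row 1: diag=6, rhs=66; c'=1/3, d'=11
row 2: denom=6−2·1/3=16/3; d'=(-30−2·11)/(16/3)=-39/4
row 3: denom=4−1·3/16=61/16; d'=(42−1·-39/4)/(61/16)=828/61
back: M3=828/61
back: M2=-39/4−3/16·828/61=-750/61
back: M1=11−1/3·-750/61=921/61
M: M0=0, M1=921/61, M2=-750/61, M3=828/61, M4=0
seg 0: a=4, c=M0/2=0, d=(M1−M0)/(6·1)=307/122, b=Δ0−h0·(2M0+M1)/6=-1405/122
seg 1: a=-5, c=M1/2=921/122, d=(M2−M1)/(6·2)=-557/244, b=Δ1−h1·(2M1+M2)/6=-242/61
seg 2: a=-1, c=M2/2=-375/61, d=(M3−M2)/(6·1)=263/61, b=Δ2−h2·(2M2+M3)/6=-71/61
seg 3: a=-4, c=M3/2=414/61, d=(M4−M3)/(6·1)=-138/61, b=Δ3−h3·(2M3+M4)/6=-32/61
t_q=19/4 → seg 3, τ=3/4; S=-4+-32/61·τ+414/61·τ²+-138/61·τ³=-2987/1952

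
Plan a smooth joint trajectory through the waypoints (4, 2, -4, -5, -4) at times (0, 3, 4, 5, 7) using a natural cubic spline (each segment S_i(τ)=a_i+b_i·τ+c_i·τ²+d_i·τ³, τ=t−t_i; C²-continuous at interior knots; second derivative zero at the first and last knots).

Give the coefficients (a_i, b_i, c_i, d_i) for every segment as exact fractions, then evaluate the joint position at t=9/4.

  seg 0: a=4 b=2009/1068 c=0 d=-907/3204
  seg 1: a=2 b=-3077/534 c=-907/356 d=2467/1068
  seg 2: a=-4 b=-4195/1068 c=390/89 d=-1553/1068
  seg 3: a=-5 b=253/534 c=7/356 d=-7/2136
S(9/4) = 114101/22784

Δ: Δ0=-2/3, Δ1=-6, Δ2=-1, Δ3=1/2
row 1: diag=8, rhs=-32; c'=1/8, d'=-4
row 2: denom=4−1·1/8=31/8; d'=(30−1·-4)/(31/8)=272/31
row 3: denom=6−1·8/31=178/31; d'=(9−1·272/31)/(178/31)=7/178
back: M3=7/178
back: M2=272/31−8/31·7/178=780/89
back: M1=-4−1/8·780/89=-907/178
M: M0=0, M1=-907/178, M2=780/89, M3=7/178, M4=0
seg 0: a=4, c=M0/2=0, d=(M1−M0)/(6·3)=-907/3204, b=Δ0−h0·(2M0+M1)/6=2009/1068
seg 1: a=2, c=M1/2=-907/356, d=(M2−M1)/(6·1)=2467/1068, b=Δ1−h1·(2M1+M2)/6=-3077/534
seg 2: a=-4, c=M2/2=390/89, d=(M3−M2)/(6·1)=-1553/1068, b=Δ2−h2·(2M2+M3)/6=-4195/1068
seg 3: a=-5, c=M3/2=7/356, d=(M4−M3)/(6·2)=-7/2136, b=Δ3−h3·(2M3+M4)/6=253/534
t_q=9/4 → seg 0, τ=9/4; S=4+2009/1068·τ+0·τ²+-907/3204·τ³=114101/22784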